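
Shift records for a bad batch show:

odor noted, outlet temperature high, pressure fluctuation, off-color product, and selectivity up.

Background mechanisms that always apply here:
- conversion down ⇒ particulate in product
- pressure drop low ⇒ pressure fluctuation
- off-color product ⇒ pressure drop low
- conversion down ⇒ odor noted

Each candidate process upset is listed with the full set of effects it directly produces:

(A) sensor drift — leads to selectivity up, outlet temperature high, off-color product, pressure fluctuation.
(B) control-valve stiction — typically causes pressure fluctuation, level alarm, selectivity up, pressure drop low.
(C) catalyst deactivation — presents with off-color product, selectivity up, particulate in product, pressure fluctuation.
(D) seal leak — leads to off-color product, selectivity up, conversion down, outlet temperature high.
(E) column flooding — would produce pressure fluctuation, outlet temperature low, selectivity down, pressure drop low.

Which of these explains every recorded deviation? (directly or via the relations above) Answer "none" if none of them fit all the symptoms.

Testing each hypothesis:
(A) sensor drift — does not account for odor noted
(B) control-valve stiction — does not account for odor noted, outlet temperature high, off-color product
(C) catalyst deactivation — odor noted NO; outlet temperature high NO; pressure fluctuation yes; off-color product yes; selectivity up yes
(D) seal leak — accounts for every observation (odor noted via conversion down → odor noted)
(E) column flooding — fails on odor noted, outlet temperature high, off-color product, selectivity up (predicts outlet temperature low, not outlet temperature high; predicts selectivity down, not selectivity up)
Only (D) is consistent with every observation.

D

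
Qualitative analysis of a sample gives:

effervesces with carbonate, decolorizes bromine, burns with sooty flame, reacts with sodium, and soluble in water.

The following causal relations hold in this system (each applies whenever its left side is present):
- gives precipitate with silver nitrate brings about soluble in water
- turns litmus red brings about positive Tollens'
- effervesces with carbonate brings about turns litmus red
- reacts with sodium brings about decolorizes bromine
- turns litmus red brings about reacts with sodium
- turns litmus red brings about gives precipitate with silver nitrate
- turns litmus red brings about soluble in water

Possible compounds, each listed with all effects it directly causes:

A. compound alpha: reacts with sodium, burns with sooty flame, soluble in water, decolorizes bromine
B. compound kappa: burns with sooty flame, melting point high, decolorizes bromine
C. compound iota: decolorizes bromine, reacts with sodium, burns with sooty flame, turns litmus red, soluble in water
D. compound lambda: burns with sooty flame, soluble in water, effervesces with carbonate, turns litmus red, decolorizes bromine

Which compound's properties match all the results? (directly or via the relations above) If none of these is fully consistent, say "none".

D

For each candidate, compare predicted effects to what was observed:
(A) compound alpha — effervesces with carbonate NO; decolorizes bromine yes; burns with sooty flame yes; reacts with sodium yes; soluble in water yes
(B) compound kappa — effervesces with carbonate NO; decolorizes bromine yes; burns with sooty flame yes; reacts with sodium NO; soluble in water NO
(C) compound iota — does not account for effervesces with carbonate
(D) compound lambda — accounts for every observation (reacts with sodium by turns litmus red → reacts with sodium)
(D) alone accounts for all the evidence.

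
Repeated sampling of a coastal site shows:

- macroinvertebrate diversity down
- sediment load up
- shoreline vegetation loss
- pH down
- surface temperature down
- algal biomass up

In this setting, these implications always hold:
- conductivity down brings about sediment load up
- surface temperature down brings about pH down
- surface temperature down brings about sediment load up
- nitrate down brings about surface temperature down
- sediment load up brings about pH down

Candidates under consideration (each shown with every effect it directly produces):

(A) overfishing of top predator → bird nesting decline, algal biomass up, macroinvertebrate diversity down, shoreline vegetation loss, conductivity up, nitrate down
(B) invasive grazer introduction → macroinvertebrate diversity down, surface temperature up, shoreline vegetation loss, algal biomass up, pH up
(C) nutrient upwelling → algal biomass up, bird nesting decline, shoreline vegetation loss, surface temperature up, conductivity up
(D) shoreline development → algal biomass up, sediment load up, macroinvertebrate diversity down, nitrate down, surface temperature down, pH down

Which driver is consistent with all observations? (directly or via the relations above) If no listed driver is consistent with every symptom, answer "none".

A

Testing each hypothesis:
(A) overfishing of top predator — macroinvertebrate diversity down yes; sediment load up yes (through nitrate down → surface temperature down → sediment load up); shoreline vegetation loss yes; pH down yes (through nitrate down → surface temperature down → pH down); surface temperature down yes (through nitrate down → surface temperature down); algal biomass up yes
(B) invasive grazer introduction — macroinvertebrate diversity down yes; sediment load up NO; shoreline vegetation loss yes; pH down NO; surface temperature down NO; algal biomass up yes
(C) nutrient upwelling — macroinvertebrate diversity down NO; sediment load up NO; shoreline vegetation loss yes; pH down NO; surface temperature down NO; algal biomass up yes
(D) shoreline development — does not account for shoreline vegetation loss
(A) alone accounts for all the evidence.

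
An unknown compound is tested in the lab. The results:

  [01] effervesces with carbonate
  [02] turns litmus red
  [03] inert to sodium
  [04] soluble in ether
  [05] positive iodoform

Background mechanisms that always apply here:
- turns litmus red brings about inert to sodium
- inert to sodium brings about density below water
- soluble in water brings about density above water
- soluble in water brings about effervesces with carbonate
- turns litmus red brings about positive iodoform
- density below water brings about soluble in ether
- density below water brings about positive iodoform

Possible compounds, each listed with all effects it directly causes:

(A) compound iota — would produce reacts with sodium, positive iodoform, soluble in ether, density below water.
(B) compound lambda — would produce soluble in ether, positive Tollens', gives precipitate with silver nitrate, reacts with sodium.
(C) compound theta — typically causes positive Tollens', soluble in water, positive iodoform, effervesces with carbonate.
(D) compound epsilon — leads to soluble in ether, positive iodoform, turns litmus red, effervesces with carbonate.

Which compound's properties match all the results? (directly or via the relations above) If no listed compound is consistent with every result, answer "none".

Checking each candidate against the observations:
(A) compound iota — effervesces with carbonate ✗; turns litmus red ✗; inert to sodium ✗; soluble in ether ✓; positive iodoform ✓
(B) compound lambda — effervesces with carbonate ✗; turns litmus red ✗; inert to sodium ✗; soluble in ether ✓; positive iodoform ✗
(C) compound theta — does not account for turns litmus red, inert to sodium, soluble in ether
(D) compound epsilon — accounts for every observation (inert to sodium through turns litmus red → inert to sodium)
(D) alone accounts for all the evidence.

D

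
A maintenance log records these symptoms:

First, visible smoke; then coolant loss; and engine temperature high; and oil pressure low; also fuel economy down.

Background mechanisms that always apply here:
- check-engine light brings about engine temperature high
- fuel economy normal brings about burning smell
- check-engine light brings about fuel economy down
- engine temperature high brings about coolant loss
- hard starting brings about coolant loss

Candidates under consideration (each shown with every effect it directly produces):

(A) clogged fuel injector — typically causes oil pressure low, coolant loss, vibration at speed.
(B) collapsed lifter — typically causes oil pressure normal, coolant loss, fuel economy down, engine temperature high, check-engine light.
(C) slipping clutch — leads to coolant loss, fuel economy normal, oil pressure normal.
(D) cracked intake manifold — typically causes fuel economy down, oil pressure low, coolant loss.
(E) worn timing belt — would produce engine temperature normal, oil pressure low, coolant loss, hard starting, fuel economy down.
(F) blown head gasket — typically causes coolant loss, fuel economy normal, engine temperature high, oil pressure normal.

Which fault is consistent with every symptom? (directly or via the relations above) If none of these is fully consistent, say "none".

none

Per-candidate check:
(A) clogged fuel injector — does not account for visible smoke, engine temperature high, fuel economy down
(B) collapsed lifter — visible smoke miss; coolant loss match; engine temperature high match; oil pressure low miss; fuel economy down match
(C) slipping clutch — visible smoke miss; coolant loss match; engine temperature high miss; oil pressure low miss; fuel economy down miss
(D) cracked intake manifold — visible smoke miss; coolant loss match; engine temperature high miss; oil pressure low match; fuel economy down match
(E) worn timing belt — visible smoke miss; coolant loss match; engine temperature high miss; oil pressure low match; fuel economy down match
(F) blown head gasket — fails on visible smoke, oil pressure low, fuel economy down (predicts oil pressure normal, not oil pressure low; predicts fuel economy normal, not fuel economy down)
None of the listed candidates fits everything.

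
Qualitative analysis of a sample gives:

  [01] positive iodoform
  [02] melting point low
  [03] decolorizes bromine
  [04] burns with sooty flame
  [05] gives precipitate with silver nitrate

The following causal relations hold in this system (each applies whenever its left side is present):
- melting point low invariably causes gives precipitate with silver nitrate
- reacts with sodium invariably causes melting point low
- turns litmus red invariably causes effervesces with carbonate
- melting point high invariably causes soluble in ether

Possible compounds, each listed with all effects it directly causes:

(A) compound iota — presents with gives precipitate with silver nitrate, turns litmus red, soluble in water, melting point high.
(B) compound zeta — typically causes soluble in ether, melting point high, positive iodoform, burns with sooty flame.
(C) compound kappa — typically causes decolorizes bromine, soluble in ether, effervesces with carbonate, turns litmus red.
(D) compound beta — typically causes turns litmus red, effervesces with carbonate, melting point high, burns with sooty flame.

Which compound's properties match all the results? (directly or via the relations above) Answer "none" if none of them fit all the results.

Checking each candidate against the observations:
(A) compound iota — fails on positive iodoform, melting point low, decolorizes bromine, burns with sooty flame (predicts melting point high, not melting point low)
(B) compound zeta — positive iodoform +; melting point low -; decolorizes bromine -; burns with sooty flame +; gives precipitate with silver nitrate -
(C) compound kappa — does not account for positive iodoform, melting point low, burns with sooty flame, gives precipitate with silver nitrate
(D) compound beta — fails on positive iodoform, melting point low, decolorizes bromine, gives precipitate with silver nitrate (predicts melting point high, not melting point low)
Every candidate fails on at least one observation.

none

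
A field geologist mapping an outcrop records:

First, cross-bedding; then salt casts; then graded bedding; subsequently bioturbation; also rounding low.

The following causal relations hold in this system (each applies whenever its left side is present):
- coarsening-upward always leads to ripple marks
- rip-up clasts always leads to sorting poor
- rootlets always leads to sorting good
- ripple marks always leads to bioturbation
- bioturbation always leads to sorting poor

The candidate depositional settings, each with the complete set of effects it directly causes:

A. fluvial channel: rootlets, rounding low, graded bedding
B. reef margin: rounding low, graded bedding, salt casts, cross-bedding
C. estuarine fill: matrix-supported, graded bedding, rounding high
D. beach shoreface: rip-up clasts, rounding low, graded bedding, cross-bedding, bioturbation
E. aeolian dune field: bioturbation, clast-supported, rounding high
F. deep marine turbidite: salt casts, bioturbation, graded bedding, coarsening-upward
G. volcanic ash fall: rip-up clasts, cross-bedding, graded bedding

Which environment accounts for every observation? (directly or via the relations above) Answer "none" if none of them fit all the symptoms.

none

Testing each hypothesis:
(A) fluvial channel — does not account for cross-bedding, salt casts, bioturbation
(B) reef margin — does not account for bioturbation
(C) estuarine fill — cross-bedding ✗; salt casts ✗; graded bedding ✓; bioturbation ✗; rounding low ✗
(D) beach shoreface — cross-bedding ✓; salt casts ✗; graded bedding ✓; bioturbation ✓; rounding low ✓
(E) aeolian dune field — cross-bedding ✗; salt casts ✗; graded bedding ✗; bioturbation ✓; rounding low ✗
(F) deep marine turbidite — does not account for cross-bedding, rounding low
(G) volcanic ash fall — cross-bedding ✓; salt casts ✗; graded bedding ✓; bioturbation ✗; rounding low ✗
No candidate is consistent with all observations.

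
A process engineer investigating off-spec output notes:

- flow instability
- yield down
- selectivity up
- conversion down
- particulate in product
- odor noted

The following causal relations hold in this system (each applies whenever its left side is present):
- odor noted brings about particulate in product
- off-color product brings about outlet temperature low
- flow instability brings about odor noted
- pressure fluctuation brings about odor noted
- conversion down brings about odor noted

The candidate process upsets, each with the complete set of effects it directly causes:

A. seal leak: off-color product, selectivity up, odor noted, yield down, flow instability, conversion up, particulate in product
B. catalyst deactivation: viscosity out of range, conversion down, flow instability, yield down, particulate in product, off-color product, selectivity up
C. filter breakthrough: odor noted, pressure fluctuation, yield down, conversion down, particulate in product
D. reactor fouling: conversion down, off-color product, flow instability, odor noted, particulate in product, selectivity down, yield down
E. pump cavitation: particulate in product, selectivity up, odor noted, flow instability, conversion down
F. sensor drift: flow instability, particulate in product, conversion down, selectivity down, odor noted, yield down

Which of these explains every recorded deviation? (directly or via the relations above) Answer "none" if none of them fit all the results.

B

Checking each candidate against the observations:
(A) seal leak — fails on conversion down (predicts conversion up, not conversion down)
(B) catalyst deactivation — flow instability yes; yield down yes; selectivity up yes; conversion down yes; particulate in product yes; odor noted yes (through conversion down → odor noted)
(C) filter breakthrough — flow instability NO; yield down yes; selectivity up NO; conversion down yes; particulate in product yes; odor noted yes
(D) reactor fouling — fails on selectivity up (predicts selectivity down, not selectivity up)
(E) pump cavitation — does not account for yield down
(F) sensor drift — flow instability yes; yield down yes; selectivity up NO; conversion down yes; particulate in product yes; odor noted yes
(B) alone accounts for all the evidence.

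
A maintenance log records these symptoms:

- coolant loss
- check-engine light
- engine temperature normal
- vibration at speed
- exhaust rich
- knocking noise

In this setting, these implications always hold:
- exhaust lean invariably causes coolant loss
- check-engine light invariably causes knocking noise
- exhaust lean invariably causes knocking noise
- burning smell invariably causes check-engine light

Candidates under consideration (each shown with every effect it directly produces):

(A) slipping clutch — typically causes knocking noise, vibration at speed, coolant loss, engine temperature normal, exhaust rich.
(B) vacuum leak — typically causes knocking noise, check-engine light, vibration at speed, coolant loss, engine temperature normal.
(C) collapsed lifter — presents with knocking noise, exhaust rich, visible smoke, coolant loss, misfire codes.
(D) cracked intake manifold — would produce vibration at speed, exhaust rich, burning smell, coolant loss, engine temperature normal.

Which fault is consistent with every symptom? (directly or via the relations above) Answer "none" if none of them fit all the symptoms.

Checking each candidate against the observations:
(A) slipping clutch — coolant loss +; check-engine light -; engine temperature normal +; vibration at speed +; exhaust rich +; knocking noise +
(B) vacuum leak — coolant loss +; check-engine light +; engine temperature normal +; vibration at speed +; exhaust rich -; knocking noise +
(C) collapsed lifter — coolant loss +; check-engine light -; engine temperature normal -; vibration at speed -; exhaust rich +; knocking noise +
(D) cracked intake manifold — coolant loss +; check-engine light + (by burning smell → check-engine light); engine temperature normal +; vibration at speed +; exhaust rich +; knocking noise + (by burning smell → check-engine light → knocking noise)
Only (D) is consistent with every observation.

D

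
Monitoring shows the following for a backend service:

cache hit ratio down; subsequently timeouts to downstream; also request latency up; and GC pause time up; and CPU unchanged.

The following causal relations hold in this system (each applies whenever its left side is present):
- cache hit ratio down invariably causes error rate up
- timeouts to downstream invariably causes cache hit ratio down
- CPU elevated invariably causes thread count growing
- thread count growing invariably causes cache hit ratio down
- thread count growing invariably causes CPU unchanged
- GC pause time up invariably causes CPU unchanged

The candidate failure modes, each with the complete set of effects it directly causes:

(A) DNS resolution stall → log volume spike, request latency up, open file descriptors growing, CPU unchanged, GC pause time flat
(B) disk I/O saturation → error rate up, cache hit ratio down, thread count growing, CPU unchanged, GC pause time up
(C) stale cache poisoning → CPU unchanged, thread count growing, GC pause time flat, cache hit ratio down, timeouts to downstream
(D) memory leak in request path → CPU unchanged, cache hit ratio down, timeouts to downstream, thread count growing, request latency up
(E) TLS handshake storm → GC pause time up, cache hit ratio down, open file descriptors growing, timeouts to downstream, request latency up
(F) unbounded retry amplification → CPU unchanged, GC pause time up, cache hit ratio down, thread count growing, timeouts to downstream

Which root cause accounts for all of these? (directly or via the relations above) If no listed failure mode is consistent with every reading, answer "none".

For each candidate, compare predicted effects to what was observed:
(A) DNS resolution stall — cache hit ratio down miss; timeouts to downstream miss; request latency up match; GC pause time up miss; CPU unchanged match
(B) disk I/O saturation — cache hit ratio down match; timeouts to downstream miss; request latency up miss; GC pause time up match; CPU unchanged match
(C) stale cache poisoning — fails on request latency up, GC pause time up (predicts GC pause time flat, not GC pause time up)
(D) memory leak in request path — cache hit ratio down match; timeouts to downstream match; request latency up match; GC pause time up miss; CPU unchanged match
(E) TLS handshake storm — cache hit ratio down match; timeouts to downstream match; request latency up match; GC pause time up match; CPU unchanged match (by GC pause time up → CPU unchanged)
(F) unbounded retry amplification — cache hit ratio down match; timeouts to downstream match; request latency up miss; GC pause time up match; CPU unchanged match
Only (E) is consistent with every observation.

E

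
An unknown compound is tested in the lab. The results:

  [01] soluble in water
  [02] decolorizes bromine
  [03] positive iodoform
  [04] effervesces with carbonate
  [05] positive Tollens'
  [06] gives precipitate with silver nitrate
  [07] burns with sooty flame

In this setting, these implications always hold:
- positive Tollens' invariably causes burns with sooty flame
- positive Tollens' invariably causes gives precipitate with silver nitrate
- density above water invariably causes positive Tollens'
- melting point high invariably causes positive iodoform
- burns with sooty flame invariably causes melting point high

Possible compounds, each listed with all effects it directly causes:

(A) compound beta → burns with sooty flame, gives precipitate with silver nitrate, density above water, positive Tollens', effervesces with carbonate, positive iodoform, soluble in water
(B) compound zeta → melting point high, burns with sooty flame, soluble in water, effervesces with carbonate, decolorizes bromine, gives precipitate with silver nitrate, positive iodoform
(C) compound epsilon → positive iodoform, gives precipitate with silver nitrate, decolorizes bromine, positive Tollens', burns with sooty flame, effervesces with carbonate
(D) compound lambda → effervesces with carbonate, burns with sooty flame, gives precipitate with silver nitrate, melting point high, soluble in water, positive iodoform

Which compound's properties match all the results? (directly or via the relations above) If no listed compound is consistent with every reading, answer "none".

For each candidate, compare predicted effects to what was observed:
(A) compound beta — soluble in water match; decolorizes bromine miss; positive iodoform match; effervesces with carbonate match; positive Tollens' match; gives precipitate with silver nitrate match; burns with sooty flame match
(B) compound zeta — does not account for positive Tollens'
(C) compound epsilon — does not account for soluble in water
(D) compound lambda — soluble in water match; decolorizes bromine miss; positive iodoform match; effervesces with carbonate match; positive Tollens' miss; gives precipitate with silver nitrate match; burns with sooty flame match
None of the listed candidates fits everything.

none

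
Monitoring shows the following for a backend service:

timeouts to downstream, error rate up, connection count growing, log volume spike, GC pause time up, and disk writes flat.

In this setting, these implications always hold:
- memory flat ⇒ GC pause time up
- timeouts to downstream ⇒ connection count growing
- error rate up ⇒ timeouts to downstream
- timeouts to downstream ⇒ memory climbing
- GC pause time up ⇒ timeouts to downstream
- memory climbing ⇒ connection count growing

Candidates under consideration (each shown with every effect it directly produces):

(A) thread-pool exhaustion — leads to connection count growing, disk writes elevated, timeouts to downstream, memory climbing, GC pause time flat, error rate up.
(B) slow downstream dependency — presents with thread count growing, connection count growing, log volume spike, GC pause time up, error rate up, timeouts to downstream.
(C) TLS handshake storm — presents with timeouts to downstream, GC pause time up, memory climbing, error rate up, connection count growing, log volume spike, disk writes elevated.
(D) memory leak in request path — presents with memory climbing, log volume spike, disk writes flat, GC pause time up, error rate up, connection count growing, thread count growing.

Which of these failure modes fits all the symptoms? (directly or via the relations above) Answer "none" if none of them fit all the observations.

Per-candidate check:
(A) thread-pool exhaustion — timeouts to downstream match; error rate up match; connection count growing match; log volume spike miss; GC pause time up miss; disk writes flat miss
(B) slow downstream dependency — timeouts to downstream match; error rate up match; connection count growing match; log volume spike match; GC pause time up match; disk writes flat miss
(C) TLS handshake storm — timeouts to downstream match; error rate up match; connection count growing match; log volume spike match; GC pause time up match; disk writes flat miss
(D) memory leak in request path — timeouts to downstream match (through GC pause time up → timeouts to downstream); error rate up match; connection count growing match; log volume spike match; GC pause time up match; disk writes flat match
(D) is the only candidate with no mismatches.

D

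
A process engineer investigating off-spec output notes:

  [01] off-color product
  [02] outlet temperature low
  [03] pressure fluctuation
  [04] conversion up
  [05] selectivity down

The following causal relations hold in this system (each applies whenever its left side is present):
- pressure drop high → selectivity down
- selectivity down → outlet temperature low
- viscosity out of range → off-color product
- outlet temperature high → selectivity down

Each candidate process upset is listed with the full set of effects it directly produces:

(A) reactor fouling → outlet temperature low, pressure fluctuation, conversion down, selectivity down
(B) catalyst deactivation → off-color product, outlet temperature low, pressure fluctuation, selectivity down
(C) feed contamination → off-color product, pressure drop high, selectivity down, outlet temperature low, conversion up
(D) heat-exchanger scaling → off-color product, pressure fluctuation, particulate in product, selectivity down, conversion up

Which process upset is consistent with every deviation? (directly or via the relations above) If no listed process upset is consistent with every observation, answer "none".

D

Checking each candidate against the observations:
(A) reactor fouling — fails on off-color product, conversion up (predicts conversion down, not conversion up)
(B) catalyst deactivation — does not account for conversion up
(C) feed contamination — does not account for pressure fluctuation
(D) heat-exchanger scaling — accounts for every observation (outlet temperature low by selectivity down → outlet temperature low)
Only (D) is consistent with every observation.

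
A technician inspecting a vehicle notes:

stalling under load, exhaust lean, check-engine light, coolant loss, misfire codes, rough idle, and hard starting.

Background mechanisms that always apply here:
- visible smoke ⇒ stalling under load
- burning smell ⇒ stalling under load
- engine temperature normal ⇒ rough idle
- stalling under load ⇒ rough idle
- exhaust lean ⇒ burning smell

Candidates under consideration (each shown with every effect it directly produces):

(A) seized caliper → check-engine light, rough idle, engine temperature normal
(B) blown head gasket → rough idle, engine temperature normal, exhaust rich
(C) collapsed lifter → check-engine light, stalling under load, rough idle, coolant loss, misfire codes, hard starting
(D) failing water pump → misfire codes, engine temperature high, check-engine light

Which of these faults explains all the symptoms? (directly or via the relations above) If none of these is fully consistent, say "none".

none

Checking each candidate against the observations:
(A) seized caliper — does not account for stalling under load, exhaust lean, coolant loss, misfire codes, hard starting
(B) blown head gasket — stalling under load ✗; exhaust lean ✗; check-engine light ✗; coolant loss ✗; misfire codes ✗; rough idle ✓; hard starting ✗
(C) collapsed lifter — stalling under load ✓; exhaust lean ✗; check-engine light ✓; coolant loss ✓; misfire codes ✓; rough idle ✓; hard starting ✓
(D) failing water pump — stalling under load ✗; exhaust lean ✗; check-engine light ✓; coolant loss ✗; misfire codes ✓; rough idle ✗; hard starting ✗
Every candidate fails on at least one observation.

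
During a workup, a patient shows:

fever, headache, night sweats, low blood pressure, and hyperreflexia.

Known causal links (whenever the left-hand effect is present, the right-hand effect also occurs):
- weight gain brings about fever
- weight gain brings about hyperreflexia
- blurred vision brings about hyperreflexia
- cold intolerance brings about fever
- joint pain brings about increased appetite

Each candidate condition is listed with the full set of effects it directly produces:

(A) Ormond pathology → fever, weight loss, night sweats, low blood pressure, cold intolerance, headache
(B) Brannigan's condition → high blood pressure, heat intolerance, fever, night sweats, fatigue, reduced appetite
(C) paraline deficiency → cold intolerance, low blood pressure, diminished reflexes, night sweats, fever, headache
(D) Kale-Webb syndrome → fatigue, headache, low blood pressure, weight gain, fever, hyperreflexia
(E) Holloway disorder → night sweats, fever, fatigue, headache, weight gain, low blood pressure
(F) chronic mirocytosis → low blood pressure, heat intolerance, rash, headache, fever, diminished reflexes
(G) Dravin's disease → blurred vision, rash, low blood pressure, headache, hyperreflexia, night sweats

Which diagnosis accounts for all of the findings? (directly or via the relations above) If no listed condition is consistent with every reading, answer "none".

E

For each candidate, compare predicted effects to what was observed:
(A) Ormond pathology — does not account for hyperreflexia
(B) Brannigan's condition — fails on headache, low blood pressure, hyperreflexia (predicts high blood pressure, not low blood pressure)
(C) paraline deficiency — fails on hyperreflexia (predicts diminished reflexes, not hyperreflexia)
(D) Kale-Webb syndrome — fever yes; headache yes; night sweats NO; low blood pressure yes; hyperreflexia yes
(E) Holloway disorder — accounts for every observation (hyperreflexia by weight gain → hyperreflexia)
(F) chronic mirocytosis — fails on night sweats, hyperreflexia (predicts diminished reflexes, not hyperreflexia)
(G) Dravin's disease — does not account for fever
(E) is the only candidate with no mismatches.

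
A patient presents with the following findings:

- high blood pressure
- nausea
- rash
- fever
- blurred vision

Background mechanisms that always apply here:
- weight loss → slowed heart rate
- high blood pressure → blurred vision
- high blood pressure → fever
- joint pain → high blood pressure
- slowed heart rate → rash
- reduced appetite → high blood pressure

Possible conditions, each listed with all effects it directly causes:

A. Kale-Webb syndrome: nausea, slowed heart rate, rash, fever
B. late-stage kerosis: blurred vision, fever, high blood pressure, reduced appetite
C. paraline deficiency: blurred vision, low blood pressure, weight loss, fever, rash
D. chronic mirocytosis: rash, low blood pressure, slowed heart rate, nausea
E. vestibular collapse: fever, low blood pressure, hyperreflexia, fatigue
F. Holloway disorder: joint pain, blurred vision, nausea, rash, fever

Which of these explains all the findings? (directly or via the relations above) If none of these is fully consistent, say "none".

Testing each hypothesis:
(A) Kale-Webb syndrome — high blood pressure ✗; nausea ✓; rash ✓; fever ✓; blurred vision ✗
(B) late-stage kerosis — high blood pressure ✓; nausea ✗; rash ✗; fever ✓; blurred vision ✓
(C) paraline deficiency — high blood pressure ✗; nausea ✗; rash ✓; fever ✓; blurred vision ✓
(D) chronic mirocytosis — high blood pressure ✗; nausea ✓; rash ✓; fever ✗; blurred vision ✗
(E) vestibular collapse — high blood pressure ✗; nausea ✗; rash ✗; fever ✓; blurred vision ✗
(F) Holloway disorder — high blood pressure ✓ (via joint pain → high blood pressure); nausea ✓; rash ✓; fever ✓; blurred vision ✓
(F) is the only candidate with no mismatches.

F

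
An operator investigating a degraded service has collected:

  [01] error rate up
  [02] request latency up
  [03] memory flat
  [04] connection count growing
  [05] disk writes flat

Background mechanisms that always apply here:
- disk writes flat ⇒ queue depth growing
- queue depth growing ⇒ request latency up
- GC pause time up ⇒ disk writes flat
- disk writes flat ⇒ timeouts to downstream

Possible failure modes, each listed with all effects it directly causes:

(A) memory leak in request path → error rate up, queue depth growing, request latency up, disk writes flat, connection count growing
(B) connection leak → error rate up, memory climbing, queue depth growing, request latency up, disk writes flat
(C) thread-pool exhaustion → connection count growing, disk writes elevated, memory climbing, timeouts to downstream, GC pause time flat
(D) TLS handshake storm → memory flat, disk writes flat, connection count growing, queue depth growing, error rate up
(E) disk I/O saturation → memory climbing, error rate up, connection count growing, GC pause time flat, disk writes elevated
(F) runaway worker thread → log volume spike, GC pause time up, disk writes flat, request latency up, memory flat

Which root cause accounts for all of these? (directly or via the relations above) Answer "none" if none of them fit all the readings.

For each candidate, compare predicted effects to what was observed:
(A) memory leak in request path — error rate up match; request latency up match; memory flat miss; connection count growing match; disk writes flat match
(B) connection leak — error rate up match; request latency up match; memory flat miss; connection count growing miss; disk writes flat match
(C) thread-pool exhaustion — error rate up miss; request latency up miss; memory flat miss; connection count growing match; disk writes flat miss
(D) TLS handshake storm — accounts for every observation (request latency up through queue depth growing → request latency up)
(E) disk I/O saturation — fails on request latency up, memory flat, disk writes flat (predicts memory climbing, not memory flat; predicts disk writes elevated, not disk writes flat)
(F) runaway worker thread — does not account for error rate up, connection count growing
(D) is the only candidate with no mismatches.

D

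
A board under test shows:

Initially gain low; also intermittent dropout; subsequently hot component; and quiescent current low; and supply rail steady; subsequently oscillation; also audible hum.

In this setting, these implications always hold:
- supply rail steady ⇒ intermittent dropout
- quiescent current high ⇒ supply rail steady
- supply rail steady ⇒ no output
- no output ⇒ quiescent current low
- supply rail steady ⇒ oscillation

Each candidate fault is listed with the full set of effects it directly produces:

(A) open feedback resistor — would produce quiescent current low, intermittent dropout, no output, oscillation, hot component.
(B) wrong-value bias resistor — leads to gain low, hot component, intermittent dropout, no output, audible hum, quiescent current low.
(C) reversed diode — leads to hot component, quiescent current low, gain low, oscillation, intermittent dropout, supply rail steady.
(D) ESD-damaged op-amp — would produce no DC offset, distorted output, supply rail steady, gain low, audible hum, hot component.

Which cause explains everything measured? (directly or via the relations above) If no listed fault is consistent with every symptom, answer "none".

For each candidate, compare predicted effects to what was observed:
(A) open feedback resistor — gain low ✗; intermittent dropout ✓; hot component ✓; quiescent current low ✓; supply rail steady ✗; oscillation ✓; audible hum ✗
(B) wrong-value bias resistor — does not account for supply rail steady, oscillation
(C) reversed diode — gain low ✓; intermittent dropout ✓; hot component ✓; quiescent current low ✓; supply rail steady ✓; oscillation ✓; audible hum ✗
(D) ESD-damaged op-amp — gain low ✓; intermittent dropout ✓ (through supply rail steady → intermittent dropout); hot component ✓; quiescent current low ✓ (through supply rail steady → no output → quiescent current low); supply rail steady ✓; oscillation ✓ (through supply rail steady → oscillation); audible hum ✓
Only (D) is consistent with every observation.

D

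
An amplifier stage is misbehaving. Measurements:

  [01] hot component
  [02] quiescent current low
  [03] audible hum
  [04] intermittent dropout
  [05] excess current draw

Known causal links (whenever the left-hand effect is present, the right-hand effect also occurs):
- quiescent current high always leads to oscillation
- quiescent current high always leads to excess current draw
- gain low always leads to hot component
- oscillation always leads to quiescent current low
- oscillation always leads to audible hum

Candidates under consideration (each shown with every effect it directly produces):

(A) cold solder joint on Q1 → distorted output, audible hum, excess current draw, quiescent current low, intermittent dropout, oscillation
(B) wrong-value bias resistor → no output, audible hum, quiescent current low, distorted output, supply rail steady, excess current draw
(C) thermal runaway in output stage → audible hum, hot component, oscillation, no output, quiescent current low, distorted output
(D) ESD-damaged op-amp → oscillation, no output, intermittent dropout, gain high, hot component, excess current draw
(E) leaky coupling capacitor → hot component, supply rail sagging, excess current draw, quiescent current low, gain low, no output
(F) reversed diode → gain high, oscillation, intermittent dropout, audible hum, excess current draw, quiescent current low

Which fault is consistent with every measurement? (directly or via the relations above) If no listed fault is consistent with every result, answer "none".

D

Testing each hypothesis:
(A) cold solder joint on Q1 — does not account for hot component
(B) wrong-value bias resistor — hot component NO; quiescent current low yes; audible hum yes; intermittent dropout NO; excess current draw yes
(C) thermal runaway in output stage — hot component yes; quiescent current low yes; audible hum yes; intermittent dropout NO; excess current draw NO
(D) ESD-damaged op-amp — hot component yes; quiescent current low yes (via oscillation → quiescent current low); audible hum yes (via oscillation → audible hum); intermittent dropout yes; excess current draw yes
(E) leaky coupling capacitor — does not account for audible hum, intermittent dropout
(F) reversed diode — hot component NO; quiescent current low yes; audible hum yes; intermittent dropout yes; excess current draw yes
(D) alone accounts for all the evidence.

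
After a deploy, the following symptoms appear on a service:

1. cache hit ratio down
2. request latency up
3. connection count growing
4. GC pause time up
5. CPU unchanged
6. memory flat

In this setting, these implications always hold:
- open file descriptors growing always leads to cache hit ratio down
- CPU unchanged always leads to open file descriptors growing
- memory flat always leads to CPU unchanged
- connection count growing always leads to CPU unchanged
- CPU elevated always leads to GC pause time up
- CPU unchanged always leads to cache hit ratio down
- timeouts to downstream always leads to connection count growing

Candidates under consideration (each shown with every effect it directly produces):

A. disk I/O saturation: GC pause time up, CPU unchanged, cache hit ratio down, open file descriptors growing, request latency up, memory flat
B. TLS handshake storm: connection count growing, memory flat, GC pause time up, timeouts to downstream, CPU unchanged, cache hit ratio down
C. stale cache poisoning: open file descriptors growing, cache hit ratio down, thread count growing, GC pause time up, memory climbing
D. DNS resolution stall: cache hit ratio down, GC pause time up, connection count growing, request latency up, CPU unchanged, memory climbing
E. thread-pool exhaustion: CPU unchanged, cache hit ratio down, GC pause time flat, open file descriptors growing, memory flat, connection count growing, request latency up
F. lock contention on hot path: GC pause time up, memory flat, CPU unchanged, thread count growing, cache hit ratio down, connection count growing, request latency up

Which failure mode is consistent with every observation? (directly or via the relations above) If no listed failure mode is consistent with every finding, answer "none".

Testing each hypothesis:
(A) disk I/O saturation — cache hit ratio down ✓; request latency up ✓; connection count growing ✗; GC pause time up ✓; CPU unchanged ✓; memory flat ✓
(B) TLS handshake storm — does not account for request latency up
(C) stale cache poisoning — fails on request latency up, connection count growing, CPU unchanged, memory flat (predicts memory climbing, not memory flat)
(D) DNS resolution stall — cache hit ratio down ✓; request latency up ✓; connection count growing ✓; GC pause time up ✓; CPU unchanged ✓; memory flat ✗
(E) thread-pool exhaustion — fails on GC pause time up (predicts GC pause time flat, not GC pause time up)
(F) lock contention on hot path — cache hit ratio down ✓; request latency up ✓; connection count growing ✓; GC pause time up ✓; CPU unchanged ✓; memory flat ✓
(F) alone accounts for all the evidence.

F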